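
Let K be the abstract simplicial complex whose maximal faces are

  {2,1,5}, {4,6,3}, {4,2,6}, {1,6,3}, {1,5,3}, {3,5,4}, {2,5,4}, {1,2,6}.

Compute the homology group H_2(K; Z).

We work with the vertex ordering 1 < 2 < 3 < 4 < 5 < 6. The simplices of K, each written with vertices in increasing order, are:

  0-simplices (6): [1], [2], [3], [4], [5], [6]
  1-simplices (12): [1,2], [1,3], [1,5], [1,6], [2,4], [2,5], [2,6], [3,4], [3,5], [3,6], [4,5], [4,6]
  2-simplices (8): [1,2,5], [1,2,6], [1,3,5], [1,3,6], [2,4,5], [2,4,6], [3,4,5], [3,4,6]

giving chain groups C_0 ≅ Z^6, C_1 ≅ Z^12, C_2 ≅ Z^8.

The boundary map ∂_1: C_1 → C_0 is given by ∂[p,q] = [q] − [p]. For instance
  ∂[1,2] = [2] − [1].
This gives a 6×12 integer matrix of rank 5; reducing to Smith normal form yields diagonal entries (1,1,1,1,1).

The boundary map ∂_2: C_2 → C_1 acts by ∂[p,q,r] = [q,r] − [p,r] + [p,q]. For instance
  ∂[2,4,5] = [4,5] − [2,5] + [2,4],
  ∂[1,3,6] = [3,6] − [1,6] + [1,3].
The 12×8 boundary matrix has rank 7 and Smith normal form diag(1,1,1,1,1,1,1).

Now H_k = ker ∂_k / im ∂_{k+1}, so:

  H_2: rank ker ∂_2 − rank ∂_3 = (8 − 7) − 0 = 1, and there is no ∂_3, so H_2 = Z.

H_2 = Z.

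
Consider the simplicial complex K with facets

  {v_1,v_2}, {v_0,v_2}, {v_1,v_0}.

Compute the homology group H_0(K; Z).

Order the vertices as v_0 < v_1 < v_2. Listing each simplex with vertices in this order, K has dimension 1 with simplices:

  0-simplices (3): [v_0], [v_1], [v_2]
  1-simplices (3): [v_0,v_1], [v_0,v_2], [v_1,v_2]

Hence C_0 ≅ Z^3, C_1 ≅ Z^3.

The boundary map ∂_1: C_1 → C_0 sends each edge [p,q] (with p < q) to q − p. For instance
  ∂[v_0,v_2] = [v_2] − [v_0].
This gives a 3×3 integer matrix of rank 2; reducing to Smith normal form yields diagonal entries (1,1).

Reading off H_k = ker ∂_k / im ∂_{k+1}:

  H_0: rank C_0 − rank ∂_1 = 3 − 2 = 1, and the invariant factors of ∂_1 are all 1, so H_0 ≅ Z.

H_0 = Z.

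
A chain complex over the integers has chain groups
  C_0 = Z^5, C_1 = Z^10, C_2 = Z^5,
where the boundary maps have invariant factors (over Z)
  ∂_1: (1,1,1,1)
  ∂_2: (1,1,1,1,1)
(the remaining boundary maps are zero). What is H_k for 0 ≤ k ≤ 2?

H_0: b_0 = 5 − 0 − 4 = 1; torsion from ∂_1 factors > 1: none. So H_0 ≅ Z.
H_1: b_1 = 10 − 4 − 5 = 1; torsion from ∂_2 factors > 1: none. So H_1 ≅ Z.
H_2: b_2 = 5 − 5 − 0 = 0; torsion from ∂_3 factors > 1: none. So H_2 ≅ 0.

H_0 ≅ Z,  H_1 ≅ Z,  H_2 = 0.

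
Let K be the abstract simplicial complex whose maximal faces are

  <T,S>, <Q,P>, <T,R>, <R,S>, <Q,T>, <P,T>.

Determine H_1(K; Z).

H_1 = Z^2.

Take the total order P < Q < R < S < T on the vertex set. Then K (dimension 1) consists of the simplices:

  0-simplices (5): P, Q, R, S, T
  1-simplices (6): PQ, PT, QT, RS, RT, ST

Hence C_0 ≅ Z^5, C_1 ≅ Z^6.

The boundary map ∂_1: C_1 → C_0 sends each edge [p,q] (with p < q) to q − p.
As a 5×6 matrix over Z this has rank 4, with invariant factors (1,1,1,1).

Reading off H_k = ker ∂_k / im ∂_{k+1}:

  H_1: rank ker ∂_1 − rank ∂_2 = (6 − 4) − 0 = 2, and there is no ∂_2, so H_1 = Z^2.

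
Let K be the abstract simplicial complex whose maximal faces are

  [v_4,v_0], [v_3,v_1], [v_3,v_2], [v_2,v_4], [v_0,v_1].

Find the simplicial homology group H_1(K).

H_1 = Z.

Take the total order v_0 < v_1 < v_2 < v_3 < v_4 on the vertex set. Then K (dimension 1) consists of the simplices:

  0-simplices (5): [v_0], [v_1], [v_2], [v_3], [v_4]
  1-simplices (5): [v_0,v_1], [v_0,v_4], [v_1,v_3], [v_2,v_3], [v_2,v_4]

giving chain groups C_0 ≅ Z^5, C_1 ≅ Z^5.

Boundary ∂_1: C_1 → C_0 maps an edge to its endpoints' difference, ∂[p,q] = q − p.
This gives a 5×5 integer matrix of rank 4; reducing to Smith normal form yields diagonal entries (1,1,1,1).

Computing H_k = (kernel of ∂_k) / (image of ∂_{k+1}):

  H_1: rank ker ∂_1 − rank ∂_2 = (5 − 4) − 0 = 1, and there is no ∂_2, so H_1 ≅ Z.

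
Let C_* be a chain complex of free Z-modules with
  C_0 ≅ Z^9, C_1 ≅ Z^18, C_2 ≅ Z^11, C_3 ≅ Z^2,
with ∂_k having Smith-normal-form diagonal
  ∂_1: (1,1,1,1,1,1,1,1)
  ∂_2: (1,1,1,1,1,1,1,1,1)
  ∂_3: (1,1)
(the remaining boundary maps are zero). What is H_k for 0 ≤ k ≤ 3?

H_0 = Z,  H_1 = Z,  H_2 = 0,  H_3 = 0.

H_0: b_0 = 9 − 0 − 8 = 1; torsion from ∂_1 factors > 1: none. So H_0 = Z.
H_1: b_1 = 18 − 8 − 9 = 1; torsion from ∂_2 factors > 1: none. So H_1 = Z.
H_2: b_2 = 11 − 9 − 2 = 0; torsion from ∂_3 factors > 1: none. So H_2 = 0.
H_3: b_3 = 2 − 2 − 0 = 0; torsion from ∂_4 factors > 1: none. So H_3 = 0.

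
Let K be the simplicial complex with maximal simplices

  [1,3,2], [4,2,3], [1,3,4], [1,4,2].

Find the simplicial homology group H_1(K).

K has 4 vertices, 6 edges, 4 triangles.
rank ∂_1 = 3, rank ∂_2 = 3 ⇒ b_1 = 6 − 3 − 3 = 0; all invariant factors of ∂_2 are 1 so no torsion. So H_1 = 0.

H_1 = 0.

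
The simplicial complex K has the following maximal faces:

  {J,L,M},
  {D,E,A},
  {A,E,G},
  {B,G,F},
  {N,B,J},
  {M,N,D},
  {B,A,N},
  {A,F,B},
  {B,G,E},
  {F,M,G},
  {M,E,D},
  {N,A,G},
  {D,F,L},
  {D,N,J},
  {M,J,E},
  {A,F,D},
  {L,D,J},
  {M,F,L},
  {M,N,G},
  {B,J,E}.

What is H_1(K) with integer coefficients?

We work with the vertex ordering A < B < D < E < F < G < J < L < M < N. The simplices of K, each written with vertices in increasing order, are:

  0-simplices (10): A, B, D, E, F, G, J, L, M, N
  1-simplices (30): AB, AD, AE, AF, AG, AN, BE, BF, BG, BJ, BN, DE, DF, DJ, DL, DM, DN, EG, EJ, EM, FG, FL, FM, GM, GN, JL, JM, JN, LM, MN
  2-simplices (20): ABF, ABN, ADE, ADF, AEG, AGN, BEG, BEJ, BFG, BJN, DEM, DFL, DJL, DJN, DMN, EJM, FGM, FLM, GMN, JLM

Hence C_0 ≅ Z^10, C_1 ≅ Z^30, C_2 ≅ Z^20.

∂_1: C_1 → C_0 sends each edge [p,q] (with p < q) to q − p.
As a 10×30 matrix over Z this has rank 9, with invariant factors (1,1,1,1,1,1,1,1,1).

Boundary ∂_2: C_2 → C_1 acts by ∂[p,q,r] = [q,r] − [p,r] + [p,q]. For instance
  ∂BEJ = EJ − BJ + BE,
  ∂AEG = EG − AG + AE.
The resulting 30×20 matrix has rank 20, and its Smith normal form has invariant factors (1,1,1,1,1,1,1,1,1,1,1,1,1,1,1,1,1,1,1,2).

Now H_k = ker ∂_k / im ∂_{k+1}, so:

  H_1: rank ker ∂_1 − rank ∂_2 = (30 − 9) − 20 = 1, and ∂_2 has invariant factor 2 > 1, so H_1 = Z × Z/2.

(K is a triangulation of the Klein bottle.)

H_1 ≅ Z × Z/2.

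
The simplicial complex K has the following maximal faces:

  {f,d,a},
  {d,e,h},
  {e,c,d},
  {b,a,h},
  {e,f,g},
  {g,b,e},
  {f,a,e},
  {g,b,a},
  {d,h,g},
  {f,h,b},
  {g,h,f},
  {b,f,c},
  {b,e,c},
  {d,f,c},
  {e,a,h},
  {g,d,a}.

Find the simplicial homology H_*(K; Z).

Fix the vertex order a < b < c < d < e < f < g < h and write every simplex with vertices in increasing order. Then dim K = 2 and the simplices of K are:

  0-simplices (8): a, b, c, d, e, f, g, h
  1-simplices (24): ab, ad, ae, af, ag, ah, bc, be, bf, bg, bh, cd, ce, cf, de, df, dg, dh, ef, eg, eh, fg, fh, gh
  2-simplices (16): abg, abh, adf, adg, aef, aeh, bce, bcf, beg, bfh, cde, cdf, deh, dgh, efg, fgh

giving chain groups C_0 ≅ Z^8, C_1 ≅ Z^24, C_2 ≅ Z^16.

Boundary ∂_1: C_1 → C_0 sends each edge [p,q] (with p < q) to q − p. For instance
  ∂bc = c − b.
The resulting 8×24 matrix has rank 7, and its Smith normal form has invariant factors (1,1,1,1,1,1,1).

Boundary ∂_2: C_2 → C_1 maps a triangle to the signed sum of its edges. For instance
  ∂cdf = df − cf + cd,
  ∂bce = ce − be + bc.
This gives a 24×16 integer matrix of rank 15; reducing to Smith normal form yields diagonal entries (1,1,1,1,1,1,1,1,1,1,1,1,1,1,1).

Computing H_k = (kernel of ∂_k) / (image of ∂_{k+1}):

  H_0: rank C_0 − rank ∂_1 = 8 − 7 = 1, and the invariant factors of ∂_1 are all 1, so H_0 ≅ Z.
  H_1: rank ker ∂_1 − rank ∂_2 = (24 − 7) − 15 = 2, and the invariant factors of ∂_2 are all 1, so H_1 ≅ Z^2.
  H_2: rank ker ∂_2 − rank ∂_3 = (16 − 15) − 0 = 1, and there is no ∂_3, so H_2 ≅ Z.

As a check, the Euler characteristic is 8 − 24 + 16 = 0, which agrees with 1 − 2 + 1 = 0.
(K is a triangulation of the torus T^2.)

H_0 ≅ Z,  H_1 ≅ Z^2,  H_2 ≅ Z.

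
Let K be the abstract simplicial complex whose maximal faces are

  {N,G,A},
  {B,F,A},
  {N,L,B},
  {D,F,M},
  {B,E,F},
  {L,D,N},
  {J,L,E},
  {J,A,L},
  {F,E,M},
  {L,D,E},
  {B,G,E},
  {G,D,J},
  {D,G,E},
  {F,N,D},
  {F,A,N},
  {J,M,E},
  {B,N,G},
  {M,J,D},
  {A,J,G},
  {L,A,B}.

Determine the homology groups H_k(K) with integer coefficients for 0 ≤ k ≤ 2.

H_0 = Z,  H_1 = Z ⊕ Z/2,  H_2 = 0.

Fix the vertex order A < B < D < E < F < G < J < L < M < N and write every simplex with vertices in increasing order. Then dim K = 2 and the simplices of K are:

  0-simplices (10): A, B, D, E, F, G, J, L, M, N
  1-simplices (30): AB, AF, AG, AJ, AL, AN, BE, BF, BG, BL, BN, DE, DF, DG, DJ, DL, DM, DN, EF, EG, EJ, EL, EM, FM, FN, GJ, GN, JL, JM, LN
  2-simplices (20): ABF, ABL, AFN, AGJ, AGN, AJL, BEF, BEG, BGN, BLN, DEG, DEL, DFM, DFN, DGJ, DJM, DLN, EFM, EJL, EJM

so the chain groups are C_0 ≅ Z^10, C_1 ≅ Z^30, C_2 ≅ Z^20.

The boundary map ∂_1: C_1 → C_0 maps an edge to its endpoints' difference, ∂[p,q] = q − p.
The 10×30 boundary matrix has rank 9 and Smith normal form diag(1,1,1,1,1,1,1,1,1).

The boundary map ∂_2: C_2 → C_1 maps a triangle to the signed sum of its edges. For instance
  ∂BGN = GN − BN + BG,
  ∂DEL = EL − DL + DE.
This gives a 30×20 integer matrix of rank 20; reducing to Smith normal form yields diagonal entries (1,1,1,1,1,1,1,1,1,1,1,1,1,1,1,1,1,1,1,2).

Now H_k = ker ∂_k / im ∂_{k+1}, so:

  H_0: rank C_0 − rank ∂_1 = 10 − 9 = 1, and the invariant factors of ∂_1 are all 1, so H_0 = Z.
  H_1: rank ker ∂_1 − rank ∂_2 = (30 − 9) − 20 = 1, and ∂_2 has invariant factor 2 > 1, so H_1 = Z ⊕ Z/2.
  H_2: rank ker ∂_2 − rank ∂_3 = (20 − 20) − 0 = 0, and there is no ∂_3, so H_2 = 0.

As a check, the Euler characteristic is 10 − 30 + 20 = 0, which agrees with 1 − 1 + 0 = 0.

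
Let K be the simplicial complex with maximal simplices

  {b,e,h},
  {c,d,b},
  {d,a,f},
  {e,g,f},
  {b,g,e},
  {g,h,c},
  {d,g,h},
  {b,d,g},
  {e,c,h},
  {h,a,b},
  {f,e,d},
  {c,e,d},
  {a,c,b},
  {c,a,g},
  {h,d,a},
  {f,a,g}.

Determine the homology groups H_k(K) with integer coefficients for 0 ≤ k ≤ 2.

We work with the vertex ordering a < b < c < d < e < f < g < h. The simplices of K, each written with vertices in increasing order, are:

  0-simplices (8): a, b, c, d, e, f, g, h
  1-simplices (24): ab, ac, ad, af, ag, ah, bc, bd, be, bg, bh, cd, ce, cg, ch, de, df, dg, dh, ef, eg, eh, fg, gh
  2-simplices (16): abc, abh, acg, adf, adh, afg, bcd, bdg, beg, beh, cde, ceh, cgh, def, dgh, efg

giving chain groups C_0 ≅ Z^8, C_1 ≅ Z^24, C_2 ≅ Z^16.

∂_1: C_1 → C_0 is given by ∂[p,q] = [q] − [p]. For instance
  ∂eh = h − e.
This gives a 8×24 integer matrix of rank 7; reducing to Smith normal form yields diagonal entries (1,1,1,1,1,1,1).

The boundary map ∂_2: C_2 → C_1 maps a triangle to the signed sum of its edges. For instance
  ∂cgh = gh − ch + cg,
  ∂abc = bc − ac + ab.
The 24×16 boundary matrix has rank 15 and Smith normal form diag(1,1,1,1,1,1,1,1,1,1,1,1,1,1,1).

Computing H_k = (kernel of ∂_k) / (image of ∂_{k+1}):

  H_0: rank C_0 − rank ∂_1 = 8 − 7 = 1, and the invariant factors of ∂_1 are all 1, so H_0 ≅ Z.
  H_1: rank ker ∂_1 − rank ∂_2 = (24 − 7) − 15 = 2, and the invariant factors of ∂_2 are all 1, so H_1 ≅ Z^2.
  H_2: rank ker ∂_2 − rank ∂_3 = (16 − 15) − 0 = 1, and there is no ∂_3, so H_2 ≅ Z.

H_0 ≅ Z,  H_1 ≅ Z^2,  H_2 ≅ Z.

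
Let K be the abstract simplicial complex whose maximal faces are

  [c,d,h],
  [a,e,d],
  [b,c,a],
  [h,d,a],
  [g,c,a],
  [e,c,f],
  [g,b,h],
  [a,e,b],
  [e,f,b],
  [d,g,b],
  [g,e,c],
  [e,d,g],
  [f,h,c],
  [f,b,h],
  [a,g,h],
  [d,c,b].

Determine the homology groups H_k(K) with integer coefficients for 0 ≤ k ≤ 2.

H_0 ≅ Z,  H_1 ≅ Z^2,  H_2 ≅ Z.

K has 8 vertices, 24 edges, 16 triangles.
rank ∂_0 = 0, rank ∂_1 = 7 ⇒ b_0 = 8 − 0 − 7 = 1; all invariant factors of ∂_1 are 1 so no torsion. So H_0 = Z.
rank ∂_1 = 7, rank ∂_2 = 15 ⇒ b_1 = 24 − 7 − 15 = 2; all invariant factors of ∂_2 are 1 so no torsion. So H_1 = Z^2.
rank ∂_2 = 15, rank ∂_3 = 0 ⇒ b_2 = 16 − 15 − 0 = 1. So H_2 = Z.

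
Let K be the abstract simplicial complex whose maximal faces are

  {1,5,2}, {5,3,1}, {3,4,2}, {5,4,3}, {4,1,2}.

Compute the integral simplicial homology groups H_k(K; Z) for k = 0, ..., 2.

H_0 = Z,  H_1 = Z,  H_2 = 0.

We work with the vertex ordering 1 < 2 < 3 < 4 < 5. The simplices of K, each written with vertices in increasing order, are:

  0-simplices (5): [1], [2], [3], [4], [5]
  1-simplices (10): [1,2], [1,3], [1,4], [1,5], [2,3], [2,4], [2,5], [3,4], [3,5], [4,5]
  2-simplices (5): [1,2,4], [1,2,5], [1,3,5], [2,3,4], [3,4,5]

Hence C_0 ≅ Z^5, C_1 ≅ Z^10, C_2 ≅ Z^5.

Boundary ∂_1: C_1 → C_0 sends each edge [p,q] (with p < q) to q − p.
The resulting 5×10 matrix has rank 4, and its Smith normal form has invariant factors (1,1,1,1).

The boundary map ∂_2: C_2 → C_1 acts by ∂[p,q,r] = [q,r] − [p,r] + [p,q]. For instance
  ∂[1,3,5] = [3,5] − [1,5] + [1,3],
  ∂[1,2,4] = [2,4] − [1,4] + [1,2].
The resulting 10×5 matrix has rank 5, and its Smith normal form has invariant factors (1,1,1,1,1).

Reading off H_k = ker ∂_k / im ∂_{k+1}:

  H_0: rank C_0 − rank ∂_1 = 5 − 4 = 1, and the invariant factors of ∂_1 are all 1, so H_0 = Z.
  H_1: rank ker ∂_1 − rank ∂_2 = (10 − 4) − 5 = 1, and the invariant factors of ∂_2 are all 1, so H_1 = Z.
  H_2: rank ker ∂_2 − rank ∂_3 = (5 − 5) − 0 = 0, and there is no ∂_3, so H_2 = 0.

As a check, the Euler characteristic is 5 − 10 + 5 = 0, which agrees with 1 − 1 + 0 = 0.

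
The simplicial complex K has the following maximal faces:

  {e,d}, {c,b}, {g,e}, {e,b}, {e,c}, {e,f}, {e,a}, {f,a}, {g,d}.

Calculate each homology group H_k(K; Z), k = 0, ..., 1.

Fix the vertex order a < b < c < d < e < f < g and write every simplex with vertices in increasing order. Then dim K = 1 and the simplices of K are:

  0-simplices (7): a, b, c, d, e, f, g
  1-simplices (9): ae, af, bc, be, ce, de, dg, ef, eg

Hence C_0 ≅ Z^7, C_1 ≅ Z^9.

∂_1: C_1 → C_0 is given by ∂[p,q] = [q] − [p].
As a 7×9 matrix over Z this has rank 6, with invariant factors (1,1,1,1,1,1).

Computing H_k = (kernel of ∂_k) / (image of ∂_{k+1}):

  H_0: rank C_0 − rank ∂_1 = 7 − 6 = 1, and the invariant factors of ∂_1 are all 1, so H_0 = Z.
  H_1: rank ker ∂_1 − rank ∂_2 = (9 − 6) − 0 = 3, and there is no ∂_2, so H_1 = Z^3.

As a check, the Euler characteristic is 7 − 9 = -2, which agrees with 1 − 3 = -2.

H_0 = Z,  H_1 = Z^3.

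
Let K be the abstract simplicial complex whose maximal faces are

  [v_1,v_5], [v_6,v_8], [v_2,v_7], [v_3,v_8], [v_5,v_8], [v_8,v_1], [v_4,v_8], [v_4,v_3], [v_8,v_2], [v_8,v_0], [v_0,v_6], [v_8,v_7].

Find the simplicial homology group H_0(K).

Order the vertices as v_0 < v_1 < v_2 < v_3 < v_4 < v_5 < v_6 < v_7 < v_8. Listing each simplex with vertices in this order, K has dimension 1 with simplices:

  0-simplices (9): [v_0], [v_1], [v_2], [v_3], [v_4], [v_5], [v_6], [v_7], [v_8]
  1-simplices (12): [v_0,v_6], [v_0,v_8], [v_1,v_5], [v_1,v_8], [v_2,v_7], [v_2,v_8], [v_3,v_4], [v_3,v_8], [v_4,v_8], [v_5,v_8], [v_6,v_8], [v_7,v_8]

so the chain groups are C_0 ≅ Z^9, C_1 ≅ Z^12.

∂_1: C_1 → C_0 is given by ∂[p,q] = [q] − [p]. For instance
  ∂[v_2,v_7] = [v_7] − [v_2].
The resulting 9×12 matrix has rank 8, and its Smith normal form has invariant factors (1,1,1,1,1,1,1,1).

Now H_k = ker ∂_k / im ∂_{k+1}, so:

  H_0: rank C_0 − rank ∂_1 = 9 − 8 = 1, and the invariant factors of ∂_1 are all 1, so H_0 = Z.

H_0 = Z.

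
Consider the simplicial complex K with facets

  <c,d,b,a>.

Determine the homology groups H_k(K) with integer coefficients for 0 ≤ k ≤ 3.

H_0 = Z,  H_1 = 0,  H_2 = 0,  H_3 = 0.

Take the total order a < b < c < d on the vertex set. Then K (dimension 3) consists of the simplices:

  0-simplices (4): a, b, c, d
  1-simplices (6): ab, ac, ad, bc, bd, cd
  2-simplices (4): abc, abd, acd, bcd
  3-simplices (1): abcd

giving chain groups C_0 ≅ Z^4, C_1 ≅ Z^6, C_2 ≅ Z^4, C_3 ≅ Z^1.

∂_1: C_1 → C_0 maps an edge to its endpoints' difference, ∂[p,q] = q − p.
As a 4×6 matrix over Z this has rank 3, with invariant factors (1,1,1).

The boundary map ∂_2: C_2 → C_1 sends each 2-simplex [p,q,r] to [q,r] − [p,r] + [p,q]. For instance
  ∂abc = bc − ac + ab,
  ∂abd = bd − ad + ab.
The resulting 6×4 matrix has rank 3, and its Smith normal form has invariant factors (1,1,1).

The boundary map ∂_3: C_3 → C_2 sends each 3-simplex σ to the alternating sum Σ_i (−1)^i (σ with its i-th vertex removed). For instance
  ∂abcd = bcd − acd + abd − abc.
The resulting 4×1 matrix has rank 1, and its Smith normal form has invariant factors (1).

From H_k ≅ ker(∂_k) / im(∂_{k+1}) we obtain:

  H_0: rank C_0 − rank ∂_1 = 4 − 3 = 1, and the invariant factors of ∂_1 are all 1, so H_0 ≅ Z.
  H_1: rank ker ∂_1 − rank ∂_2 = (6 − 3) − 3 = 0, and the invariant factors of ∂_2 are all 1, so H_1 ≅ 0.
  H_2: rank ker ∂_2 − rank ∂_3 = (4 − 3) − 1 = 0, and the invariant factors of ∂_3 are all 1, so H_2 ≅ 0.
  H_3: rank ker ∂_3 − rank ∂_4 = (1 − 1) − 0 = 0, and there is no ∂_4, so H_3 ≅ 0.

As a check, the Euler characteristic is 4 − 6 + 4 − 1 = 1, which agrees with 1 − 0 + 0 − 0 = 1.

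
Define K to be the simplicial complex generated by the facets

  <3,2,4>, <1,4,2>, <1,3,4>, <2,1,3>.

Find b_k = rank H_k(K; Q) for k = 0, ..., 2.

b_0 = 1, b_1 = 0, b_2 = 1.

Take the total order 1 < 2 < 3 < 4 on the vertex set. Then K (dimension 2) consists of the simplices:

  0-simplices (4): [1], [2], [3], [4]
  1-simplices (6): [1,2], [1,3], [1,4], [2,3], [2,4], [3,4]
  2-simplices (4): [1,2,3], [1,2,4], [1,3,4], [2,3,4]

giving chain groups C_0 ≅ Z^4, C_1 ≅ Z^6, C_2 ≅ Z^4.

∂_1: C_1 → C_0 sends each edge [p,q] (with p < q) to q − p. For instance
  ∂[2,3] = [3] − [2].
As a 4×6 matrix over Z this has rank 3, with invariant factors (1,1,1).

∂_2: C_2 → C_1 acts by ∂[p,q,r] = [q,r] − [p,r] + [p,q]. For instance
  ∂[1,3,4] = [3,4] − [1,4] + [1,3],
  ∂[2,3,4] = [3,4] − [2,4] + [2,3].
As a 6×4 matrix over Z this has rank 3, with invariant factors (1,1,1).

Computing H_k = (kernel of ∂_k) / (image of ∂_{k+1}):

  H_0: rank C_0 − rank ∂_1 = 4 − 3 = 1, and the invariant factors of ∂_1 are all 1, so H_0 ≅ Z.
  H_1: rank ker ∂_1 − rank ∂_2 = (6 − 3) − 3 = 0, and the invariant factors of ∂_2 are all 1, so H_1 ≅ 0.
  H_2: rank ker ∂_2 − rank ∂_3 = (4 − 3) − 0 = 1, and there is no ∂_3, so H_2 ≅ Z.

Hence the Betti numbers are b_0 = 1, b_1 = 0, b_2 = 1.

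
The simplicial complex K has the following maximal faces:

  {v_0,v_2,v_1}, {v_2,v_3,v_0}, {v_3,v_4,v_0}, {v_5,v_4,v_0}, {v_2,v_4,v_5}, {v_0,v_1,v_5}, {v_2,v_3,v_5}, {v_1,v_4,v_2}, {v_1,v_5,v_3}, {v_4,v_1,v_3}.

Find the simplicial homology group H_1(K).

Fix the vertex order v_0 < v_1 < v_2 < v_3 < v_4 < v_5 and write every simplex with vertices in increasing order. Then dim K = 2 and the simplices of K are:

  0-simplices (6): [v_0], [v_1], [v_2], [v_3], [v_4], [v_5]
  1-simplices (15): (15 of them)
  2-simplices (10): [v_0,v_1,v_2], [v_0,v_1,v_5], [v_0,v_2,v_3], [v_0,v_3,v_4], [v_0,v_4,v_5], [v_1,v_2,v_4], [v_1,v_3,v_4], [v_1,v_3,v_5], [v_2,v_3,v_5], [v_2,v_4,v_5]

Hence C_0 ≅ Z^6, C_1 ≅ Z^15, C_2 ≅ Z^10.

∂_1: C_1 → C_0 maps an edge to its endpoints' difference, ∂[p,q] = q − p.
As a 6×15 matrix over Z this has rank 5, with invariant factors (1,1,1,1,1).

∂_2: C_2 → C_1 maps a triangle to the signed sum of its edges. For instance
  ∂[v_1,v_3,v_5] = [v_3,v_5] − [v_1,v_5] + [v_1,v_3],
  ∂[v_0,v_2,v_3] = [v_2,v_3] − [v_0,v_3] + [v_0,v_2].
The 15×10 boundary matrix has rank 10 and Smith normal form diag(1,1,1,1,1,1,1,1,1,2).

Reading off H_k = ker ∂_k / im ∂_{k+1}:

  H_1: rank ker ∂_1 − rank ∂_2 = (15 − 5) − 10 = 0, and ∂_2 has invariant factor 2 > 1, so H_1 ≅ Z_2.

H_1 ≅ Z_2.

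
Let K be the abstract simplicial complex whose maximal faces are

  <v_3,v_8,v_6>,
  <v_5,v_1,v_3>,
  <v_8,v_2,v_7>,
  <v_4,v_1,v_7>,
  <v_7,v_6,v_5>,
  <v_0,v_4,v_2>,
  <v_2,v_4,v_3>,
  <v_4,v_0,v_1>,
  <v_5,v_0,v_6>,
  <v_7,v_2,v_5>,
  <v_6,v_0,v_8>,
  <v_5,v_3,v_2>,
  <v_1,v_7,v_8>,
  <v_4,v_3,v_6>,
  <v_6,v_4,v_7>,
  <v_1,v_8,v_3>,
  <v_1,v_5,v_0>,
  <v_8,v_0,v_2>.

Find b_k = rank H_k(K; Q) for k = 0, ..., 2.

b_0 = 1, b_1 = 2, b_2 = 1.

Order the vertices as v_0 < v_1 < v_2 < v_3 < v_4 < v_5 < v_6 < v_7 < v_8. Listing each simplex with vertices in this order, K has dimension 2 with simplices:

  0-simplices (9): [v_0], [v_1], [v_2], [v_3], [v_4], [v_5], [v_6], [v_7], [v_8]
  1-simplices (27): (27 of them)
  2-simplices (18): (18 of them)

Hence C_0 ≅ Z^9, C_1 ≅ Z^27, C_2 ≅ Z^18.

∂_1: C_1 → C_0 maps an edge to its endpoints' difference, ∂[p,q] = q − p. For instance
  ∂[v_4,v_7] = [v_7] − [v_4].
As a 9×27 matrix over Z this has rank 8, with invariant factors (1,1,1,1,1,1,1,1).

The boundary map ∂_2: C_2 → C_1 maps a triangle to the signed sum of its edges. For instance
  ∂[v_0,v_1,v_4] = [v_1,v_4] − [v_0,v_4] + [v_0,v_1],
  ∂[v_0,v_2,v_8] = [v_2,v_8] − [v_0,v_8] + [v_0,v_2].
This gives a 27×18 integer matrix of rank 17; reducing to Smith normal form yields diagonal entries (1,1,1,1,1,1,1,1,1,1,1,1,1,1,1,1,1).

From H_k ≅ ker(∂_k) / im(∂_{k+1}) we obtain:

  H_0: rank C_0 − rank ∂_1 = 9 − 8 = 1, and the invariant factors of ∂_1 are all 1, so H_0 = Z.
  H_1: rank ker ∂_1 − rank ∂_2 = (27 − 8) − 17 = 2, and the invariant factors of ∂_2 are all 1, so H_1 = Z^2.
  H_2: rank ker ∂_2 − rank ∂_3 = (18 − 17) − 0 = 1, and there is no ∂_3, so H_2 = Z.

Hence the Betti numbers are b_0 = 1, b_1 = 2, b_2 = 1.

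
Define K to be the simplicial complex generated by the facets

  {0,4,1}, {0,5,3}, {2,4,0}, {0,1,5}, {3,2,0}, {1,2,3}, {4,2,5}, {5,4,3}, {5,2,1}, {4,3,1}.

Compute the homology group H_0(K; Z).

Take the total order 0 < 1 < 2 < 3 < 4 < 5 on the vertex set. Then K (dimension 2) consists of the simplices:

  0-simplices (6): [0], [1], [2], [3], [4], [5]
  1-simplices (15): [0,1], [0,2], [0,3], [0,4], [0,5], [1,2], [1,3], [1,4], [1,5], [2,3], [2,4], [2,5], [3,4], [3,5], [4,5]
  2-simplices (10): [0,1,4], [0,1,5], [0,2,3], [0,2,4], [0,3,5], [1,2,3], [1,2,5], [1,3,4], [2,4,5], [3,4,5]

giving chain groups C_0 ≅ Z^6, C_1 ≅ Z^15, C_2 ≅ Z^10.

∂_1: C_1 → C_0 maps an edge to its endpoints' difference, ∂[p,q] = q − p.
This gives a 6×15 integer matrix of rank 5; reducing to Smith normal form yields diagonal entries (1,1,1,1,1).

∂_2: C_2 → C_1 acts by ∂[p,q,r] = [q,r] − [p,r] + [p,q]. For instance
  ∂[2,4,5] = [4,5] − [2,5] + [2,4],
  ∂[1,2,3] = [2,3] − [1,3] + [1,2].
The resulting 15×10 matrix has rank 10, and its Smith normal form has invariant factors (1,1,1,1,1,1,1,1,1,2).

From H_k ≅ ker(∂_k) / im(∂_{k+1}) we obtain:

  H_0: rank C_0 − rank ∂_1 = 6 − 5 = 1, and the invariant factors of ∂_1 are all 1, so H_0 = Z.

H_0 = Z.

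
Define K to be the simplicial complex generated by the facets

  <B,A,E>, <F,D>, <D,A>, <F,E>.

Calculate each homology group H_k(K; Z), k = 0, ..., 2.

H_0 ≅ Z,  H_1 ≅ Z,  H_2 = 0.

Fix the vertex order A < B < D < E < F and write every simplex with vertices in increasing order. Then dim K = 2 and the simplices of K are:

  0-simplices (5): A, B, D, E, F
  1-simplices (6): AB, AD, AE, BE, DF, EF
  2-simplices (1): ABE

Hence C_0 ≅ Z^5, C_1 ≅ Z^6, C_2 ≅ Z^1.

The boundary map ∂_1: C_1 → C_0 is given by ∂[p,q] = [q] − [p]. For instance
  ∂AD = D − A.
The 5×6 boundary matrix has rank 4 and Smith normal form diag(1,1,1,1).

The boundary map ∂_2: C_2 → C_1 acts by ∂[p,q,r] = [q,r] − [p,r] + [p,q]. For instance
  ∂ABE = BE − AE + AB.
This gives a 6×1 integer matrix of rank 1; reducing to Smith normal form yields diagonal entries (1).

From H_k ≅ ker(∂_k) / im(∂_{k+1}) we obtain:

  H_0: rank C_0 − rank ∂_1 = 5 − 4 = 1, and the invariant factors of ∂_1 are all 1, so H_0 ≅ Z.
  H_1: rank ker ∂_1 − rank ∂_2 = (6 − 4) − 1 = 1, and the invariant factors of ∂_2 are all 1, so H_1 ≅ Z.
  H_2: rank ker ∂_2 − rank ∂_3 = (1 − 1) − 0 = 0, and there is no ∂_3, so H_2 ≅ 0.

As a check, the Euler characteristic is 5 − 6 + 1 = 0, which agrees with 1 − 1 + 0 = 0.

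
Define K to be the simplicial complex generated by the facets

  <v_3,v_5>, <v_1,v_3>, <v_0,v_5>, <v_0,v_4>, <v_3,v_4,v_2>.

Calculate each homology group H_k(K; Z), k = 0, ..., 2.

We work with the vertex ordering v_0 < v_1 < v_2 < v_3 < v_4 < v_5. The simplices of K, each written with vertices in increasing order, are:

  0-simplices (6): [v_0], [v_1], [v_2], [v_3], [v_4], [v_5]
  1-simplices (7): [v_0,v_4], [v_0,v_5], [v_1,v_3], [v_2,v_3], [v_2,v_4], [v_3,v_4], [v_3,v_5]
  2-simplices (1): [v_2,v_3,v_4]

so the chain groups are C_0 ≅ Z^6, C_1 ≅ Z^7, C_2 ≅ Z^1.

The boundary map ∂_1: C_1 → C_0 maps an edge to its endpoints' difference, ∂[p,q] = q − p.
The resulting 6×7 matrix has rank 5, and its Smith normal form has invariant factors (1,1,1,1,1).

The boundary map ∂_2: C_2 → C_1 maps a triangle to the signed sum of its edges. For instance
  ∂[v_2,v_3,v_4] = [v_3,v_4] − [v_2,v_4] + [v_2,v_3].
This gives a 7×1 integer matrix of rank 1; reducing to Smith normal form yields diagonal entries (1).

Now H_k = ker ∂_k / im ∂_{k+1}, so:

  H_0: rank C_0 − rank ∂_1 = 6 − 5 = 1, and the invariant factors of ∂_1 are all 1, so H_0 ≅ Z.
  H_1: rank ker ∂_1 − rank ∂_2 = (7 − 5) − 1 = 1, and the invariant factors of ∂_2 are all 1, so H_1 ≅ Z.
  H_2: rank ker ∂_2 − rank ∂_3 = (1 − 1) − 0 = 0, and there is no ∂_3, so H_2 ≅ 0.

H_0 = Z,  H_1 = Z,  H_2 = 0.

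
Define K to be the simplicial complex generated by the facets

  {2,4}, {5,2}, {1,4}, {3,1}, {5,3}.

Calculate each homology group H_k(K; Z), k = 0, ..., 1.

K has 5 vertices, 5 edges.
rank ∂_0 = 0, rank ∂_1 = 4 ⇒ b_0 = 5 − 0 − 4 = 1; all invariant factors of ∂_1 are 1 so no torsion. So H_0 ≅ Z.
rank ∂_1 = 4, rank ∂_2 = 0 ⇒ b_1 = 5 − 4 − 0 = 1. So H_1 ≅ Z.

H_0 ≅ Z,  H_1 ≅ Z.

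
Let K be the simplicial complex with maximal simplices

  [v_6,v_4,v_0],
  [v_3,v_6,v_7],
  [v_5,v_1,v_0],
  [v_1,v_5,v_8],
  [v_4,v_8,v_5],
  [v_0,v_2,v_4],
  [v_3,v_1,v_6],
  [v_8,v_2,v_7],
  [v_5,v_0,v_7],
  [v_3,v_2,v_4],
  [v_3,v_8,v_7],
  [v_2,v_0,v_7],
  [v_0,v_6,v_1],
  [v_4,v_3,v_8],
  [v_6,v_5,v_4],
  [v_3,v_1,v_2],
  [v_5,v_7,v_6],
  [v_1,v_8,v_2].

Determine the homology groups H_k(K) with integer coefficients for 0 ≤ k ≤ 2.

Fix the vertex order v_0 < v_1 < v_2 < v_3 < v_4 < v_5 < v_6 < v_7 < v_8 and write every simplex with vertices in increasing order. Then dim K = 2 and the simplices of K are:

  0-simplices (9): [v_0], [v_1], [v_2], [v_3], [v_4], [v_5], [v_6], [v_7], [v_8]
  1-simplices (27): (27 of them)
  2-simplices (18): (18 of them)

giving chain groups C_0 ≅ Z^9, C_1 ≅ Z^27, C_2 ≅ Z^18.

∂_1: C_1 → C_0 sends each edge [p,q] (with p < q) to q − p. For instance
  ∂[v_7,v_8] = [v_8] − [v_7].
As a 9×27 matrix over Z this has rank 8, with invariant factors (1,1,1,1,1,1,1,1).

Boundary ∂_2: C_2 → C_1 sends each 2-simplex [p,q,r] to [q,r] − [p,r] + [p,q]. For instance
  ∂[v_0,v_5,v_7] = [v_5,v_7] − [v_0,v_7] + [v_0,v_5],
  ∂[v_1,v_2,v_8] = [v_2,v_8] − [v_1,v_8] + [v_1,v_2].
This gives a 27×18 integer matrix of rank 18; reducing to Smith normal form yields diagonal entries (1,1,1,1,1,1,1,1,1,1,1,1,1,1,1,1,1,2).

From H_k ≅ ker(∂_k) / im(∂_{k+1}) we obtain:

  H_0: rank C_0 − rank ∂_1 = 9 − 8 = 1, and the invariant factors of ∂_1 are all 1, so H_0 ≅ Z.
  H_1: rank ker ∂_1 − rank ∂_2 = (27 − 8) − 18 = 1, and ∂_2 has invariant factor 2 > 1, so H_1 ≅ Z × Z/2.
  H_2: rank ker ∂_2 − rank ∂_3 = (18 − 18) − 0 = 0, and there is no ∂_3, so H_2 ≅ 0.

As a check, the Euler characteristic is 9 − 27 + 18 = 0, which agrees with 1 − 1 + 0 = 0.

H_0 = Z,  H_1 = Z × Z/2,  H_2 = 0.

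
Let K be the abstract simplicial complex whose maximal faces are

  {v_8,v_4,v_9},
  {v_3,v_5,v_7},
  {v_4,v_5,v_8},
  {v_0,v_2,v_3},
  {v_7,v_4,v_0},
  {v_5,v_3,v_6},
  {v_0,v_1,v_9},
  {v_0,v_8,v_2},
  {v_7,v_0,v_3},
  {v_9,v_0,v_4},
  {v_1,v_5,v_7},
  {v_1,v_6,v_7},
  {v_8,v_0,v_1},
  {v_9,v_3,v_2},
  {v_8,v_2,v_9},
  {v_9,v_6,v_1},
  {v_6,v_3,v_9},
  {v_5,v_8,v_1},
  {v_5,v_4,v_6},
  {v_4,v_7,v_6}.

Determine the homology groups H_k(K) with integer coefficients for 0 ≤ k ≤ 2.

H_0 ≅ Z,  H_1 ≅ Z ⊕ Z_2,  H_2 = 0.

Take the total order v_0 < v_1 < v_2 < v_3 < v_4 < v_5 < v_6 < v_7 < v_8 < v_9 on the vertex set. Then K (dimension 2) consists of the simplices:

  0-simplices (10): [v_0], [v_1], [v_2], [v_3], [v_4], [v_5], [v_6], [v_7], [v_8], [v_9]
  1-simplices (30): (30 of them)
  2-simplices (20): (20 of them)

so the chain groups are C_0 ≅ Z^10, C_1 ≅ Z^30, C_2 ≅ Z^20.

Boundary ∂_1: C_1 → C_0 maps an edge to its endpoints' difference, ∂[p,q] = q − p. For instance
  ∂[v_5,v_8] = [v_8] − [v_5].
The resulting 10×30 matrix has rank 9, and its Smith normal form has invariant factors (1,1,1,1,1,1,1,1,1).

The boundary map ∂_2: C_2 → C_1 acts by ∂[p,q,r] = [q,r] − [p,r] + [p,q]. For instance
  ∂[v_0,v_3,v_7] = [v_3,v_7] − [v_0,v_7] + [v_0,v_3],
  ∂[v_0,v_1,v_9] = [v_1,v_9] − [v_0,v_9] + [v_0,v_1].
This gives a 30×20 integer matrix of rank 20; reducing to Smith normal form yields diagonal entries (1,1,1,1,1,1,1,1,1,1,1,1,1,1,1,1,1,1,1,2).

From H_k ≅ ker(∂_k) / im(∂_{k+1}) we obtain:

  H_0: rank C_0 − rank ∂_1 = 10 − 9 = 1, and the invariant factors of ∂_1 are all 1, so H_0 = Z.
  H_1: rank ker ∂_1 − rank ∂_2 = (30 − 9) − 20 = 1, and ∂_2 has invariant factor 2 > 1, so H_1 = Z ⊕ Z_2.
  H_2: rank ker ∂_2 − rank ∂_3 = (20 − 20) − 0 = 0, and there is no ∂_3, so H_2 = 0.

(K is a triangulation of the Klein bottle.)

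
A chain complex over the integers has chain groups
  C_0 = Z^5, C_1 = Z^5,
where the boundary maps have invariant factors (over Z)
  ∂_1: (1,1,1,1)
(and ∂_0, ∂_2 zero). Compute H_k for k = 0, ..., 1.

H_0: b_0 = 5 − 0 − 4 = 1; torsion from ∂_1 factors > 1: none. So H_0 = Z.
H_1: b_1 = 5 − 4 − 0 = 1; torsion from ∂_2 factors > 1: none. So H_1 = Z.

H_0 = Z,  H_1 = Z.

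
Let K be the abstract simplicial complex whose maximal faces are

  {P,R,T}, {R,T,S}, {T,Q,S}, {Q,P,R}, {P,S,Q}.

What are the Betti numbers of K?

b_0 = 1, b_1 = 1, b_2 = 0.

We work with the vertex ordering P < Q < R < S < T. The simplices of K, each written with vertices in increasing order, are:

  0-simplices (5): P, Q, R, S, T
  1-simplices (10): PQ, PR, PS, PT, QR, QS, QT, RS, RT, ST
  2-simplices (5): PQR, PQS, PRT, QST, RST

giving chain groups C_0 ≅ Z^5, C_1 ≅ Z^10, C_2 ≅ Z^5.

∂_1: C_1 → C_0 maps an edge to its endpoints' difference, ∂[p,q] = q − p.
As a 5×10 matrix over Z this has rank 4, with invariant factors (1,1,1,1).

The boundary map ∂_2: C_2 → C_1 sends each 2-simplex [p,q,r] to [q,r] − [p,r] + [p,q]. For instance
  ∂PRT = RT − PT + PR,
  ∂PQS = QS − PS + PQ.
The resulting 10×5 matrix has rank 5, and its Smith normal form has invariant factors (1,1,1,1,1).

Now H_k = ker ∂_k / im ∂_{k+1}, so:

  H_0: rank C_0 − rank ∂_1 = 5 − 4 = 1, and the invariant factors of ∂_1 are all 1, so H_0 = Z.
  H_1: rank ker ∂_1 − rank ∂_2 = (10 − 4) − 5 = 1, and the invariant factors of ∂_2 are all 1, so H_1 = Z.
  H_2: rank ker ∂_2 − rank ∂_3 = (5 − 5) − 0 = 0, and there is no ∂_3, so H_2 = 0.

(K is a triangulation of the Möbius band.)

Hence the Betti numbers are b_0 = 1, b_1 = 1, b_2 = 0.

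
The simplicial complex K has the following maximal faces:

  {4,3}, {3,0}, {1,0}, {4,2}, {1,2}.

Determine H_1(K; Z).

H_1 ≅ Z.

Take the total order 0 < 1 < 2 < 3 < 4 on the vertex set. Then K (dimension 1) consists of the simplices:

  0-simplices (5): [0], [1], [2], [3], [4]
  1-simplices (5): [0,1], [0,3], [1,2], [2,4], [3,4]

Hence C_0 ≅ Z^5, C_1 ≅ Z^5.

∂_1: C_1 → C_0 sends each edge [p,q] (with p < q) to q − p.
The resulting 5×5 matrix has rank 4, and its Smith normal form has invariant factors (1,1,1,1).

Computing H_k = (kernel of ∂_k) / (image of ∂_{k+1}):

  H_1: rank ker ∂_1 − rank ∂_2 = (5 − 4) − 0 = 1, and there is no ∂_2, so H_1 = Z.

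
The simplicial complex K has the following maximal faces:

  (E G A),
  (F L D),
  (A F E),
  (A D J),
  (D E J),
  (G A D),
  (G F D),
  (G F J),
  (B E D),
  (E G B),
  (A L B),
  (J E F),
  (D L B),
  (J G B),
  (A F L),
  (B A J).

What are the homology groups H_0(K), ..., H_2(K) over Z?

Order the vertices as A < B < D < E < F < G < J < L. Listing each simplex with vertices in this order, K has dimension 2 with simplices:

  0-simplices (8): A, B, D, E, F, G, J, L
  1-simplices (24): AB, AD, AE, AF, AG, AJ, AL, BD, BE, BG, BJ, BL, DE, DF, DG, DJ, DL, EF, EG, EJ, FG, FJ, FL, GJ
  2-simplices (16): ABJ, ABL, ADG, ADJ, AEF, AEG, AFL, BDE, BDL, BEG, BGJ, DEJ, DFG, DFL, EFJ, FGJ

so the chain groups are C_0 ≅ Z^8, C_1 ≅ Z^24, C_2 ≅ Z^16.

The boundary map ∂_1: C_1 → C_0 sends each edge [p,q] (with p < q) to q − p.
The 8×24 boundary matrix has rank 7 and Smith normal form diag(1,1,1,1,1,1,1).

The boundary map ∂_2: C_2 → C_1 sends each 2-simplex [p,q,r] to [q,r] − [p,r] + [p,q]. For instance
  ∂BEG = EG − BG + BE,
  ∂DFL = FL − DL + DF.
The 24×16 boundary matrix has rank 15 and Smith normal form diag(1,1,1,1,1,1,1,1,1,1,1,1,1,1,1).

Now H_k = ker ∂_k / im ∂_{k+1}, so:

  H_0: rank C_0 − rank ∂_1 = 8 − 7 = 1, and the invariant factors of ∂_1 are all 1, so H_0 ≅ Z.
  H_1: rank ker ∂_1 − rank ∂_2 = (24 − 7) − 15 = 2, and the invariant factors of ∂_2 are all 1, so H_1 ≅ Z^2.
  H_2: rank ker ∂_2 − rank ∂_3 = (16 − 15) − 0 = 1, and there is no ∂_3, so H_2 ≅ Z.

H_0 = Z,  H_1 = Z^2,  H_2 = Z.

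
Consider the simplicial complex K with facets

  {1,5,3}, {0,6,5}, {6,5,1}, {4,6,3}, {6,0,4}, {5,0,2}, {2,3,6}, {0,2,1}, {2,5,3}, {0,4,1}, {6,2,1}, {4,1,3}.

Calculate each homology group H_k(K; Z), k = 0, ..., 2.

Order the vertices as 0 < 1 < 2 < 3 < 4 < 5 < 6. Listing each simplex with vertices in this order, K has dimension 2 with simplices:

  0-simplices (7): [0], [1], [2], [3], [4], [5], [6]
  1-simplices (18): [0,1], [0,2], [0,4], [0,5], [0,6], [1,2], [1,3], [1,4], [1,5], [1,6], [2,3], [2,5], [2,6], [3,4], [3,5], [3,6], [4,6], [5,6]
  2-simplices (12): [0,1,2], [0,1,4], [0,2,5], [0,4,6], [0,5,6], [1,2,6], [1,3,4], [1,3,5], [1,5,6], [2,3,5], [2,3,6], [3,4,6]

so the chain groups are C_0 ≅ Z^7, C_1 ≅ Z^18, C_2 ≅ Z^12.

∂_1: C_1 → C_0 sends each edge [p,q] (with p < q) to q − p. For instance
  ∂[1,3] = [3] − [1].
This gives a 7×18 integer matrix of rank 6; reducing to Smith normal form yields diagonal entries (1,1,1,1,1,1).

∂_2: C_2 → C_1 maps a triangle to the signed sum of its edges. For instance
  ∂[0,5,6] = [5,6] − [0,6] + [0,5],
  ∂[1,3,4] = [3,4] − [1,4] + [1,3].
The 18×12 boundary matrix has rank 12 and Smith normal form diag(1,1,1,1,1,1,1,1,1,1,1,2).

From H_k ≅ ker(∂_k) / im(∂_{k+1}) we obtain:

  H_0: rank C_0 − rank ∂_1 = 7 − 6 = 1, and the invariant factors of ∂_1 are all 1, so H_0 ≅ Z.
  H_1: rank ker ∂_1 − rank ∂_2 = (18 − 6) − 12 = 0, and ∂_2 has invariant factor 2 > 1, so H_1 ≅ Z/2.
  H_2: rank ker ∂_2 − rank ∂_3 = (12 − 12) − 0 = 0, and there is no ∂_3, so H_2 ≅ 0.

H_0 ≅ Z,  H_1 ≅ Z/2,  H_2 = 0.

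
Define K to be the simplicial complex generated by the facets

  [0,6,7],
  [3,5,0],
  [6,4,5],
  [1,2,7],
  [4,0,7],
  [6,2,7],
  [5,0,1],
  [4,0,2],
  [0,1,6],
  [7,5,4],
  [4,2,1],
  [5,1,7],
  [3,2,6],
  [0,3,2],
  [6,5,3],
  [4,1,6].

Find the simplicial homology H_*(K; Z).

Fix the vertex order 0 < 1 < 2 < 3 < 4 < 5 < 6 < 7 and write every simplex with vertices in increasing order. Then dim K = 2 and the simplices of K are:

  0-simplices (8): [0], [1], [2], [3], [4], [5], [6], [7]
  1-simplices (24): (24 of them)
  2-simplices (16): [0,1,5], [0,1,6], [0,2,3], [0,2,4], [0,3,5], [0,4,7], [0,6,7], [1,2,4], [1,2,7], [1,4,6], [1,5,7], [2,3,6], [2,6,7], [3,5,6], [4,5,6], [4,5,7]

so the chain groups are C_0 ≅ Z^8, C_1 ≅ Z^24, C_2 ≅ Z^16.

The boundary map ∂_1: C_1 → C_0 maps an edge to its endpoints' difference, ∂[p,q] = q − p. For instance
  ∂[2,7] = [7] − [2].
The 8×24 boundary matrix has rank 7 and Smith normal form diag(1,1,1,1,1,1,1).

The boundary map ∂_2: C_2 → C_1 acts by ∂[p,q,r] = [q,r] − [p,r] + [p,q]. For instance
  ∂[0,2,4] = [2,4] − [0,4] + [0,2],
  ∂[1,2,4] = [2,4] − [1,4] + [1,2].
This gives a 24×16 integer matrix of rank 15; reducing to Smith normal form yields diagonal entries (1,1,1,1,1,1,1,1,1,1,1,1,1,1,1).

Computing H_k = (kernel of ∂_k) / (image of ∂_{k+1}):

  H_0: rank C_0 − rank ∂_1 = 8 − 7 = 1, and the invariant factors of ∂_1 are all 1, so H_0 ≅ Z.
  H_1: rank ker ∂_1 − rank ∂_2 = (24 − 7) − 15 = 2, and the invariant factors of ∂_2 are all 1, so H_1 ≅ Z^2.
  H_2: rank ker ∂_2 − rank ∂_3 = (16 − 15) − 0 = 1, and there is no ∂_3, so H_2 ≅ Z.

As a check, the Euler characteristic is 8 − 24 + 16 = 0, which agrees with 1 − 2 + 1 = 0.
(K is a triangulation of the torus T^2.)

H_0 ≅ Z,  H_1 ≅ Z^2,  H_2 ≅ Z.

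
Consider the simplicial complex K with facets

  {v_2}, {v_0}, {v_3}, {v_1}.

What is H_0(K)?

H_0 = Z^4.

We work with the vertex ordering v_0 < v_1 < v_2 < v_3. The simplices of K, each written with vertices in increasing order, are:

  0-simplices (4): [v_0], [v_1], [v_2], [v_3]

so the chain groups are C_0 ≅ Z^4.

Computing H_k = (kernel of ∂_k) / (image of ∂_{k+1}):

  H_0: rank C_0 − rank ∂_1 = 4 − 0 = 4, and there is no ∂_1, so H_0 = Z^4.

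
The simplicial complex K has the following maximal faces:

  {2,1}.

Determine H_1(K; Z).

H_1 ≅ 0.

Order the vertices as 1 < 2. Listing each simplex with vertices in this order, K has dimension 1 with simplices:

  0-simplices (2): [1], [2]
  1-simplices (1): [1,2]

Hence C_0 ≅ Z^2, C_1 ≅ Z^1.

The boundary map ∂_1: C_1 → C_0 maps an edge to its endpoints' difference, ∂[p,q] = q − p. For instance
  ∂[1,2] = [2] − [1].
The 2×1 boundary matrix has rank 1 and Smith normal form diag(1).

Now H_k = ker ∂_k / im ∂_{k+1}, so:

  H_1: rank ker ∂_1 − rank ∂_2 = (1 − 1) − 0 = 0, and there is no ∂_2, so H_1 = 0.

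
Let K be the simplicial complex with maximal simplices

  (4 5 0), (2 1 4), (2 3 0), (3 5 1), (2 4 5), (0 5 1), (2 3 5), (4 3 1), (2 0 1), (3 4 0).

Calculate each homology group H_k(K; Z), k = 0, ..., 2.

Take the total order 0 < 1 < 2 < 3 < 4 < 5 on the vertex set. Then K (dimension 2) consists of the simplices:

  0-simplices (6): [0], [1], [2], [3], [4], [5]
  1-simplices (15): [0,1], [0,2], [0,3], [0,4], [0,5], [1,2], [1,3], [1,4], [1,5], [2,3], [2,4], [2,5], [3,4], [3,5], [4,5]
  2-simplices (10): [0,1,2], [0,1,5], [0,2,3], [0,3,4], [0,4,5], [1,2,4], [1,3,4], [1,3,5], [2,3,5], [2,4,5]

Hence C_0 ≅ Z^6, C_1 ≅ Z^15, C_2 ≅ Z^10.

Boundary ∂_1: C_1 → C_0 is given by ∂[p,q] = [q] − [p]. For instance
  ∂[1,4] = [4] − [1].
This gives a 6×15 integer matrix of rank 5; reducing to Smith normal form yields diagonal entries (1,1,1,1,1).

Boundary ∂_2: C_2 → C_1 acts by ∂[p,q,r] = [q,r] − [p,r] + [p,q]. For instance
  ∂[0,1,2] = [1,2] − [0,2] + [0,1],
  ∂[0,4,5] = [4,5] − [0,5] + [0,4].
This gives a 15×10 integer matrix of rank 10; reducing to Smith normal form yields diagonal entries (1,1,1,1,1,1,1,1,1,2).

From H_k ≅ ker(∂_k) / im(∂_{k+1}) we obtain:

  H_0: rank C_0 − rank ∂_1 = 6 − 5 = 1, and the invariant factors of ∂_1 are all 1, so H_0 = Z.
  H_1: rank ker ∂_1 − rank ∂_2 = (15 − 5) − 10 = 0, and ∂_2 has invariant factor 2 > 1, so H_1 = Z/2.
  H_2: rank ker ∂_2 − rank ∂_3 = (10 − 10) − 0 = 0, and there is no ∂_3, so H_2 = 0.

(K is a triangulation of the real projective plane RP^2.)

H_0 ≅ Z,  H_1 ≅ Z/2,  H_2 = 0.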